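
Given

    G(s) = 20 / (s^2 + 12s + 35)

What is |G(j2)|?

Substitute s = j2: numerator = 20, denominator = 31 + j24.
|G(j2)| = |20| / |31 + j24| = 20 / 39.205 ≈ 0.5101.

|G(j2)| ≈ 0.5101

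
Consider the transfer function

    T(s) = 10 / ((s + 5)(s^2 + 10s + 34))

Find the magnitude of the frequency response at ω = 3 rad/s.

|T(j3)| ≈ 0.04392

Substitute s = j3: numerator = 10, denominator = 35 + j225.
|T(j3)| = |10| / |35 + j225| = 10 / 227.71 ≈ 0.04392.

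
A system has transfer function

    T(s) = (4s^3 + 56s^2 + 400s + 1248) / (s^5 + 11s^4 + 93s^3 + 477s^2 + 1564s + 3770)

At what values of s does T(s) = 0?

s = -4 ± 6j, -6

Set the numerator to zero: 4s^3 + 56s^2 + 400s + 1248 = 0, i.e. 4·(s^3 + 14s^2 + 100s + 312) = 0.
Factoring: (s^2 + 8s + 52)(s + 6) = 0.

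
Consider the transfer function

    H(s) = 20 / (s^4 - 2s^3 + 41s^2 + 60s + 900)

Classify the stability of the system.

unstable

The denominator s^4 - 2s^3 + 41s^2 + 60s + 900 factors as (s^2 - 6s + 45)(s^2 + 4s + 20), giving poles at s = 3 ± 6j, -2 ± 4j.
Since the pole(s) at s = 3 + 6j, 3 - 6j lie in the right half-plane, the system is unstable.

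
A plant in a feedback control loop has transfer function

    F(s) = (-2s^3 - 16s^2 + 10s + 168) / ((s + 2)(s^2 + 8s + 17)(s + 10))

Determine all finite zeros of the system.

s = -7, -4, 3

Set the numerator to zero: -2s^3 - 16s^2 + 10s + 168 = 0, i.e. -2·(s^3 + 8s^2 - 5s - 84) = 0.
Factoring: (s + 7)(s + 4)(s - 3) = 0.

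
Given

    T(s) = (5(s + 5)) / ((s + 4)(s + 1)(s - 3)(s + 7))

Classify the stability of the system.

unstable

The poles can be read from the denominator factors: s = -4, -1, 3, -7.
Since the pole(s) at s = 3 lie in the right half-plane, the system is unstable.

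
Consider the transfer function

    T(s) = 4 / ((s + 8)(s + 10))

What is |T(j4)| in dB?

Substitute s = j4: numerator = 4, denominator = 64 + j72.
|T(j4)| = |4| / |64 + j72| = 4 / 96.333 ≈ 0.04152.
In decibels: 20·log₁₀(0.04152) ≈ -27.6 dB.

|T(j4)|_dB ≈ -27.6 dB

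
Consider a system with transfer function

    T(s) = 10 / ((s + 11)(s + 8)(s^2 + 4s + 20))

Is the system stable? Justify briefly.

The poles can be read from the denominator factors: s = -11, -8, -2 + 4j, -2 - 4j.
Since all poles lie strictly in the left half-plane, the system is stable.

stable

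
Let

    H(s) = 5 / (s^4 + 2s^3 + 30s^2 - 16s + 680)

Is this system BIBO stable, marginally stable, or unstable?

unstable

The denominator s^4 + 2s^3 + 30s^2 - 16s + 680 factors as (s^2 + 6s + 34)(s^2 - 4s + 20), giving poles at s = -3 ± 5j, 2 ± 4j.
Since the pole(s) at s = 2 + 4j, 2 - 4j lie in the right half-plane, the system is unstable.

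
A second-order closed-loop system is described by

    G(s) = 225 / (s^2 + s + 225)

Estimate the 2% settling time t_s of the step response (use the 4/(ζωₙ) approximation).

t_s ≈ 8 s

Comparing s^2 + s + 225 to s^2 + 2ζωₙs + ωₙ²: ωₙ = 15 rad/s and ζ = 1/(2·15) ≈ 0.03333.
ζωₙ = 1/2 = 0.5, so t_s ≈ 4/(ζωₙ) = 4/0.5 = 8 s.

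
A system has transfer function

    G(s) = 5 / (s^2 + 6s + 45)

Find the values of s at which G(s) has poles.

s = -3 ± 6j

The poles are the roots of the denominator s^2 + 6s + 45 = 0.
Using the quadratic formula: s = (-6 ± √(-144))/2 = -3 ± 6j.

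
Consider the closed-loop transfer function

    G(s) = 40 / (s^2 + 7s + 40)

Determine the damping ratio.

Compare the denominator to the standard form s^2 + 2ζωₙs + ωₙ².
ωₙ² = 40, so ωₙ = √40 ≈ 6.325 rad/s.
2ζωₙ = 7, so ζ = 7/(2·√40) ≈ 0.5534.

ζ ≈ 0.5534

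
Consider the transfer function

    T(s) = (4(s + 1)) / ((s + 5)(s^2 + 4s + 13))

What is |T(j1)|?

Substitute s = j1: numerator = 4 + j4, denominator = 56 + j32.
|T(j1)| = |4 + j4| / |56 + j32| = 5.6569 / 64.498 ≈ 0.08771.

|T(j1)| ≈ 0.08771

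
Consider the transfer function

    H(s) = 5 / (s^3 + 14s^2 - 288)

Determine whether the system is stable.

unstable

The denominator s^3 + 14s^2 - 288 factors as (s - 4)(s + 12)(s + 6), giving poles at s = 4, -12, -6.
Since the pole(s) at s = 4 lie in the right half-plane, the system is unstable.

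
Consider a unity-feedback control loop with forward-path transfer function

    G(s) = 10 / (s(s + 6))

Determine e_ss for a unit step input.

G(s) has one pole at the origin.
This is a Type 1 system; for a step input the steady-state error is zero.

e_ss = 0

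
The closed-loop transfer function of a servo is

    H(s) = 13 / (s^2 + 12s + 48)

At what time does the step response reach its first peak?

t_p ≈ 0.9069 s

Comparing s^2 + 12s + 48 to s^2 + 2ζωₙs + ωₙ²: ωₙ = √48 ≈ 6.928 rad/s and ζ = 12/(2·√48) ≈ 0.8660.
ζωₙ = 12/2 = 6, so ω_d = ωₙ√(1−ζ²) = √(ωₙ² − (ζωₙ)²) = √(48 − 6²) = √12 ≈ 3.464 rad/s.
t_p = π/ω_d = π/3.464 ≈ 0.9069 s.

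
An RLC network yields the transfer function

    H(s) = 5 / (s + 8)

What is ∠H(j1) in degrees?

∠H(j1) ≈ -7.125°

At s = j1: numerator = 5, denominator = 8 + j1.
∠H = ∠num − ∠den = 0° − (7.1250°) = -7.125°.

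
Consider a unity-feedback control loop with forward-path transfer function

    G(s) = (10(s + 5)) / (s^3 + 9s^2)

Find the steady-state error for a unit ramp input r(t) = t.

G(s) has 2 poles at the origin.
This is a Type 2 system; for a ramp input the steady-state error is zero.

e_ss = 0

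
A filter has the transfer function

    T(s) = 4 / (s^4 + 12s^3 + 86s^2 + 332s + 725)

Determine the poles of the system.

The poles are the roots of the denominator s^4 + 12s^3 + 86s^2 + 332s + 725 = 0.
No real roots exist; factor into two real quadratics: (s^2 + 4s + 29)(s^2 + 8s + 25) = 0.
Each quadratic gives a conjugate pair via the quadratic formula.

s = -2 + 5j, -2 - 5j, -4 + 3j, -4 - 3j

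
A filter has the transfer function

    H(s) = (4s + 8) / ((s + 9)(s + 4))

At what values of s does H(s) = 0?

s = -2

Set the numerator to zero: 4s + 8 = 0, i.e. 4·(s + 2) = 0.
So s = -2.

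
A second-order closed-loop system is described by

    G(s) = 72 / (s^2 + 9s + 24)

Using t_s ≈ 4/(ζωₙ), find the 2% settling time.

t_s ≈ 0.8889 s

Comparing s^2 + 9s + 24 to s^2 + 2ζωₙs + ωₙ²: ωₙ = √24 ≈ 4.899 rad/s and ζ = 9/(2·√24) ≈ 0.9186.
ζωₙ = 9/2 = 4.5, so t_s ≈ 4/(ζωₙ) = 4/4.5 ≈ 0.8889 s.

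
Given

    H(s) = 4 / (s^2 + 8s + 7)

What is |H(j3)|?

Substitute s = j3: numerator = 4, denominator = -2 + j24.
|H(j3)| = |4| / |-2 + j24| = 4 / 24.083 ≈ 0.1661.

|H(j3)| ≈ 0.1661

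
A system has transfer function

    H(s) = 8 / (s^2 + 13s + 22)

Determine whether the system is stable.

stable

The denominator s^2 + 13s + 22 factors as (s + 11)(s + 2), giving poles at s = -11, -2.
Since all poles lie strictly in the left half-plane, the system is stable.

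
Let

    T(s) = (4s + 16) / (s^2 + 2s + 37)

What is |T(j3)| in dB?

Substitute s = j3: numerator = 16 + j12, denominator = 28 + j6.
|T(j3)| = |16 + j12| / |28 + j6| = 20 / 28.636 ≈ 0.6984.
In decibels: 20·log₁₀(0.6984) ≈ -3.12 dB.

|T(j3)|_dB ≈ -3.12 dB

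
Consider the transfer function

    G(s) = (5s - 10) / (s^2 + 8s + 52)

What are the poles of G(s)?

The poles are the roots of the denominator s^2 + 8s + 52 = 0.
Using the quadratic formula: s = (-8 ± √(-144))/2 = -4 ± 6j.

s = -4 ± 6j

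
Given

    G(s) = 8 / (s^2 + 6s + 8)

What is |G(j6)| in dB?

|G(j6)|_dB ≈ -15.1 dB

Substitute s = j6: numerator = 8, denominator = -28 + j36.
|G(j6)| = |8| / |-28 + j36| = 8 / 45.607 ≈ 0.1754.
In decibels: 20·log₁₀(0.1754) ≈ -15.1 dB.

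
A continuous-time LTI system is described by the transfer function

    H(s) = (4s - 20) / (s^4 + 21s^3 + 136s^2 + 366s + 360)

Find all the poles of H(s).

The poles are the roots of the denominator s^4 + 21s^3 + 136s^2 + 366s + 360 = 0.
Trying s = -3: the polynomial evaluates to 0, so (s + 3) is a factor.
Dividing out leaves s^3 + 18s^2 + 82s + 120 = 0.
This factors further as (s^2 + 6s + 10)(s + 12) = 0.

s = -3 + j, -3 - j, -3, -12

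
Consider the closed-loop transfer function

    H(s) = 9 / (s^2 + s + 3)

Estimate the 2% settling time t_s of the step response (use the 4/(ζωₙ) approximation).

Comparing s^2 + s + 3 to s^2 + 2ζωₙs + ωₙ²: ωₙ = √3 ≈ 1.732 rad/s and ζ = 1/(2·√3) ≈ 0.2887.
ζωₙ = 1/2 = 0.5, so t_s ≈ 4/(ζωₙ) = 4/0.5 = 8 s.

t_s ≈ 8 s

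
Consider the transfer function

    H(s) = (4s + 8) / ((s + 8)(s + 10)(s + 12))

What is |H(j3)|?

|H(j3)| ≈ 0.01307

Substitute s = j3: numerator = 8 + j12, denominator = 690 + j861.
|H(j3)| = |8 + j12| / |690 + j861| = 14.422 / 1103.4 ≈ 0.01307.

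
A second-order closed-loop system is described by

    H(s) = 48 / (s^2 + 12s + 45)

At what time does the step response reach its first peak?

t_p ≈ 1.047 s

Comparing s^2 + 12s + 45 to s^2 + 2ζωₙs + ωₙ²: ωₙ = √45 ≈ 6.708 rad/s and ζ = 12/(2·√45) ≈ 0.8944.
ζωₙ = 12/2 = 6, so ω_d = ωₙ√(1−ζ²) = √(ωₙ² − (ζωₙ)²) = √(45 − 6²) = √9 = 3 rad/s.
t_p = π/ω_d = π/3 ≈ 1.047 s.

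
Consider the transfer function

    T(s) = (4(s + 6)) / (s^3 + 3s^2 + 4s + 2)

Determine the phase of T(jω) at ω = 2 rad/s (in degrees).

∠T(j2) ≈ -161.6°

At s = j2: numerator = 24 + j8, denominator = -10.
∠T = ∠num − ∠den = 18.435° − (180°) = -161.6°.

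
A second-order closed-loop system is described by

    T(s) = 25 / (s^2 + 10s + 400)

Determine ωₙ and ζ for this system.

ωₙ = 20 rad/s, ζ = 0.25

Compare the denominator to the standard form s^2 + 2ζωₙs + ωₙ².
ωₙ² = 400, so ωₙ = 20 rad/s.
2ζωₙ = 10, so ζ = 10/(2·20) = 0.25.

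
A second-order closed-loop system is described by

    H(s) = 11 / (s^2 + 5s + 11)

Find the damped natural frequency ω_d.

ω_d ≈ 2.179 rad/s

Comparing s^2 + 5s + 11 to s^2 + 2ζωₙs + ωₙ²: ωₙ = √11 ≈ 3.317 rad/s and ζ = 5/(2·√11) ≈ 0.7538.
ζωₙ = 5/2 = 2.5, so ω_d = ωₙ√(1−ζ²) = √(ωₙ² − (ζωₙ)²) = √(11 − 2.5²) = √4.75 ≈ 2.179 rad/s.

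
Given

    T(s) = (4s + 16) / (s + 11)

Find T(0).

T(0) = 16/11 ≈ 1.455

Set s = 0: T(0) = (16) / (11) = 16/11.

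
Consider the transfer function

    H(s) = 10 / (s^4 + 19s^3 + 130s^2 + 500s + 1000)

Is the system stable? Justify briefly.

stable

The denominator s^4 + 19s^3 + 130s^2 + 500s + 1000 factors as (s + 10)(s + 5)(s^2 + 4s + 20), giving poles at s = -10, -5, -2 ± 4j.
Since all poles lie strictly in the left half-plane, the system is stable.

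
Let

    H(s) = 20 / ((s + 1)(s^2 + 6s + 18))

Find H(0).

At s = 0 each factor (s + a) contributes a and each (s^2 + bs + c) contributes c.
H(0) = 20·1 / ((1) · (18)) = 20/18 = 10/9.

H(0) = 10/9 ≈ 1.111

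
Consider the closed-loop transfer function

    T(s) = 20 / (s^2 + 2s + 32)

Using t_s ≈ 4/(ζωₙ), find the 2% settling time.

t_s ≈ 4 s

Comparing s^2 + 2s + 32 to s^2 + 2ζωₙs + ωₙ²: ωₙ = √32 ≈ 5.657 rad/s and ζ = 2/(2·√32) ≈ 0.1768.
ζωₙ = 2/2 = 1, so t_s ≈ 4/(ζωₙ) = 4/1 = 4 s.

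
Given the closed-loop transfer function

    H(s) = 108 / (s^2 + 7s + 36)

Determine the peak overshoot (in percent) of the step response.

Comparing s^2 + 7s + 36 to s^2 + 2ζωₙs + ωₙ²: ωₙ = 6 rad/s and ζ = 7/(2·6) ≈ 0.5833.
%OS = 100·exp(−πζ/√(1−ζ²)) = 100·exp(−π·0.5833/√(1−0.5833²)) ≈ 10.5%.

%OS ≈ 10.5%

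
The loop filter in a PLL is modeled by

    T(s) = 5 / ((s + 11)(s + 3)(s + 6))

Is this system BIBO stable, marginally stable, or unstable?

The poles can be read from the denominator factors: s = -11, -3, -6.
Since all poles lie strictly in the left half-plane, the system is stable.

stable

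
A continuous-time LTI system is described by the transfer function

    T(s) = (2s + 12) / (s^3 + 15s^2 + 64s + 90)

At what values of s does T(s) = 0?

Set the numerator to zero: 2s + 12 = 0, i.e. 2·(s + 6) = 0.
So s = -6.

s = -6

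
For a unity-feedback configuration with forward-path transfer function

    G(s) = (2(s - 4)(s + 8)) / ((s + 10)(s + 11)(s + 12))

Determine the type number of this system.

Type 0

The denominator has no factor of s at the origin — no free integrator — so this is a Type 0 system.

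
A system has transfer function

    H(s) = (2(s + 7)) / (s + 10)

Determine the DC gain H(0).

H(0) = 7/5 ≈ 1.400

Set s = 0: H(0) = (14) / (10) = 7/5.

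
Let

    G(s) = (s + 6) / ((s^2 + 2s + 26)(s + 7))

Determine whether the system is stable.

The poles can be read from the denominator factors: s = -1 + 5j, -1 - 5j, -7.
Since all poles lie strictly in the left half-plane, the system is stable.

stable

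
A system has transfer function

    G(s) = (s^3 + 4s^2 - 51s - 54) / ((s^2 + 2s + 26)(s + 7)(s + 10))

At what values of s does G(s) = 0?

Set the numerator to zero: s^3 + 4s^2 - 51s - 54 = 0.
Factoring: (s + 1)(s + 9)(s - 6) = 0.

s = -1, -9, 6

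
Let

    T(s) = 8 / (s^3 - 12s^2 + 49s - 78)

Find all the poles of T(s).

s = 3 ± 2j, 6

The poles are the roots of the denominator s^3 - 12s^2 + 49s - 78 = 0.
Trying s = 6: the polynomial evaluates to 0, so (s - 6) is a factor.
Dividing out leaves s^2 - 6s + 13 = 0.
The quadratic formula then gives s = 3 ± 2j.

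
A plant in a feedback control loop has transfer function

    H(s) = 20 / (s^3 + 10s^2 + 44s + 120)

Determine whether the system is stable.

The denominator s^3 + 10s^2 + 44s + 120 factors as (s + 6)(s^2 + 4s + 20), giving poles at s = -6, -2 + 4j, -2 - 4j.
Since all poles lie strictly in the left half-plane, the system is stable.

stable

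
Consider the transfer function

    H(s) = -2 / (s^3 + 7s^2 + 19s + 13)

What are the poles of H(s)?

The poles are the roots of the denominator s^3 + 7s^2 + 19s + 13 = 0.
Trying s = -1: the polynomial evaluates to 0, so (s + 1) is a factor.
Dividing out leaves s^2 + 6s + 13 = 0.
The quadratic formula then gives s = -3 ± 2j.

s = -3 ± 2j, -1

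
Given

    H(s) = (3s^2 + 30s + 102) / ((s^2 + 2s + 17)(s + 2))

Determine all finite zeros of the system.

Set the numerator to zero: 3s^2 + 30s + 102 = 0, i.e. 3·(s^2 + 10s + 34) = 0.
Factoring: (s^2 + 10s + 34) = 0.

s = -5 + 3j, -5 - 3j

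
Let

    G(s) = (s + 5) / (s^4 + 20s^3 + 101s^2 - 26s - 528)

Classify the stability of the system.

The denominator s^4 + 20s^3 + 101s^2 - 26s - 528 factors as (s + 8)(s + 3)(s + 11)(s - 2), giving poles at s = -8, -3, -11, 2.
Since the pole(s) at s = 2 lie in the right half-plane, the system is unstable.

unstable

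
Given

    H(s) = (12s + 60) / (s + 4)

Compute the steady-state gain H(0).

Set s = 0: H(0) = (60) / (4) = 15.

H(0) = 15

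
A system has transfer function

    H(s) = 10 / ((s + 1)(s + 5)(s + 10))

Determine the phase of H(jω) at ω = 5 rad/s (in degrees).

∠H(j5) ≈ -150.3°

At s = j5: numerator = 10, denominator = -350 + j200.
∠H = ∠num − ∠den = 0° − (150.26°) = -150.3°.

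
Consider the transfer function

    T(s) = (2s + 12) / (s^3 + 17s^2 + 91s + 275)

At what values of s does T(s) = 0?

Set the numerator to zero: 2s + 12 = 0, i.e. 2·(s + 6) = 0.
So s = -6.

s = -6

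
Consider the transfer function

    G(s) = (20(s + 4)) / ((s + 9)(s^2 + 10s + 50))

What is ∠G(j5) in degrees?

∠G(j5) ≈ -41.15°

At s = j5: numerator = 80 + j100, denominator = -25 + j575.
∠G = ∠num − ∠den = 51.340° − (92.490°) = -41.15°.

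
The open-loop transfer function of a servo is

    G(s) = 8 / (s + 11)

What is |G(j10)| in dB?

Substitute s = j10: numerator = 8, denominator = 11 + j10.
|G(j10)| = |8| / |11 + j10| = 8 / 14.866 ≈ 0.5381.
In decibels: 20·log₁₀(0.5381) ≈ -5.38 dB.

|G(j10)|_dB ≈ -5.38 dB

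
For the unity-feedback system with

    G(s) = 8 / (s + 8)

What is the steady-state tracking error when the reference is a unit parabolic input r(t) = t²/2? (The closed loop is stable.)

G(s) has no poles at the origin.
This is a Type 0 system; Ka = lim_{s→0} s^2·G(s) = 0, so the steady-state error for a parabola input is infinite.

e_ss = ∞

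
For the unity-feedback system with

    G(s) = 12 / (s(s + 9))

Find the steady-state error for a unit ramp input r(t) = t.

G(s) has one pole at the origin.
This is a Type 1 system. Kv = lim_{s→0} s·G(s) = 12/9 = 4/3.
e_ss = 1/Kv = 1/(4/3) = 3/4 ≈ 0.7500.

e_ss = 0.7500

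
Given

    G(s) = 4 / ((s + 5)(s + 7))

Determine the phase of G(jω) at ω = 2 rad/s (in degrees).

∠G(j2) ≈ -37.75°

At s = j2: numerator = 4, denominator = 31 + j24.
∠G = ∠num − ∠den = 0° − (37.747°) = -37.75°.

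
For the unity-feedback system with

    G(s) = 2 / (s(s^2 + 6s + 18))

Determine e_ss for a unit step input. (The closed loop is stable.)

G(s) has one pole at the origin.
This is a Type 1 system; for a step input the steady-state error is zero.

e_ss = 0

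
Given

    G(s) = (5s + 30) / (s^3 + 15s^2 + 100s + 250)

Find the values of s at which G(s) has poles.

s = -5 ± 5j, -5

The poles are the roots of the denominator s^3 + 15s^2 + 100s + 250 = 0.
Trying s = -5: the polynomial evaluates to 0, so (s + 5) is a factor.
Dividing out leaves s^2 + 10s + 50 = 0.
The quadratic formula then gives s = -5 ± 5j.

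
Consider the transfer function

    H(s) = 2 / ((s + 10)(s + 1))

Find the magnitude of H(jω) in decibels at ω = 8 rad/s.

Substitute s = j8: numerator = 2, denominator = -54 + j88.
|H(j8)| = |2| / |-54 + j88| = 2 / 103.25 ≈ 0.01937.
In decibels: 20·log₁₀(0.01937) ≈ -34.3 dB.

|H(j8)|_dB ≈ -34.3 dB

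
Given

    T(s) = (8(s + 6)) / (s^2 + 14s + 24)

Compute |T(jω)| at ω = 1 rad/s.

Substitute s = j1: numerator = 48 + j8, denominator = 23 + j14.
|T(j1)| = |48 + j8| / |23 + j14| = 48.662 / 26.926 ≈ 1.807.

|T(j1)| ≈ 1.807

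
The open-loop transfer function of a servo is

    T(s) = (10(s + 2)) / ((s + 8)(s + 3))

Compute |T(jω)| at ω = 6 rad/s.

|T(j6)| ≈ 0.9428

Substitute s = j6: numerator = 20 + j60, denominator = -12 + j66.
|T(j6)| = |20 + j60| / |-12 + j66| = 63.246 / 67.082 ≈ 0.9428.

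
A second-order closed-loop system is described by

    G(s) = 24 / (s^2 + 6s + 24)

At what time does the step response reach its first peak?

t_p ≈ 0.8112 s

Comparing s^2 + 6s + 24 to s^2 + 2ζωₙs + ωₙ²: ωₙ = √24 ≈ 4.899 rad/s and ζ = 6/(2·√24) ≈ 0.6124.
ζωₙ = 6/2 = 3, so ω_d = ωₙ√(1−ζ²) = √(ωₙ² − (ζωₙ)²) = √(24 − 3²) = √15 ≈ 3.873 rad/s.
t_p = π/ω_d = π/3.873 ≈ 0.8112 s.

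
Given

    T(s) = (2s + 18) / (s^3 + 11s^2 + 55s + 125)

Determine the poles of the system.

s = -3 + 4j, -3 - 4j, -5

The poles are the roots of the denominator s^3 + 11s^2 + 55s + 125 = 0.
Trying s = -5: the polynomial evaluates to 0, so (s + 5) is a factor.
Dividing out leaves s^2 + 6s + 25 = 0.
The quadratic formula then gives s = -3 ± 4j.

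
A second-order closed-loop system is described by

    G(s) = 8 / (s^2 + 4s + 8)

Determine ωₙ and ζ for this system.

Compare the denominator to the standard form s^2 + 2ζωₙs + ωₙ².
ωₙ² = 8, so ωₙ = √8 ≈ 2.828 rad/s.
2ζωₙ = 4, so ζ = 4/(2·√8) ≈ 0.7071.

ωₙ ≈ 2.828 rad/s, ζ ≈ 0.7071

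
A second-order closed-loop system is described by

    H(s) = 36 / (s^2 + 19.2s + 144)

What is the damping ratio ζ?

ζ = 0.8

Compare the denominator to the standard form s^2 + 2ζωₙs + ωₙ².
ωₙ² = 144, so ωₙ = 12 rad/s.
2ζωₙ = 19.2, so ζ = 19.2/(2·12) = 0.8.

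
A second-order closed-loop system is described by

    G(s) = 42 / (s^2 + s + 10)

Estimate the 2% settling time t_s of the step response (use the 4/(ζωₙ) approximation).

t_s ≈ 8 s

Comparing s^2 + s + 10 to s^2 + 2ζωₙs + ωₙ²: ωₙ = √10 ≈ 3.162 rad/s and ζ = 1/(2·√10) ≈ 0.1581.
ζωₙ = 1/2 = 0.5, so t_s ≈ 4/(ζωₙ) = 4/0.5 = 8 s.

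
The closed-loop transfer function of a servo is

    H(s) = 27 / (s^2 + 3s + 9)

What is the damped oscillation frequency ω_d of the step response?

Comparing s^2 + 3s + 9 to s^2 + 2ζωₙs + ωₙ²: ωₙ = 3 rad/s and ζ = 3/(2·3) = 0.5.
ζωₙ = 3/2 = 1.5, so ω_d = ωₙ√(1−ζ²) = √(ωₙ² − (ζωₙ)²) = √(9 − 1.5²) = √6.75 ≈ 2.598 rad/s.

ω_d ≈ 2.598 rad/s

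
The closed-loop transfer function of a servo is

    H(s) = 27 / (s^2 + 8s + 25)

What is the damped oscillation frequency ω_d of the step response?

ω_d = 3 rad/s

Comparing s^2 + 8s + 25 to s^2 + 2ζωₙs + ωₙ²: ωₙ = 5 rad/s and ζ = 8/(2·5) = 0.8.
ζωₙ = 8/2 = 4, so ω_d = ωₙ√(1−ζ²) = √(ωₙ² − (ζωₙ)²) = √(25 − 4²) = √9 = 3 rad/s.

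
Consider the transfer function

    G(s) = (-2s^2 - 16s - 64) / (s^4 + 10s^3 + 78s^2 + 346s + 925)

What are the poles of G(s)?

The poles are the roots of the denominator s^4 + 10s^3 + 78s^2 + 346s + 925 = 0.
No real roots exist; factor into two real quadratics: (s^2 + 2s + 37)(s^2 + 8s + 25) = 0.
Each quadratic gives a conjugate pair via the quadratic formula.

s = -1 + 6j, -1 - 6j, -4 + 3j, -4 - 3j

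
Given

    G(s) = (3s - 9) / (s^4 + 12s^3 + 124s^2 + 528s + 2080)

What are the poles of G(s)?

s = -2 ± 6j, -4 ± 6j

The poles are the roots of the denominator s^4 + 12s^3 + 124s^2 + 528s + 2080 = 0.
No real roots exist; factor into two real quadratics: (s^2 + 4s + 40)(s^2 + 8s + 52) = 0.
Each quadratic gives a conjugate pair via the quadratic formula.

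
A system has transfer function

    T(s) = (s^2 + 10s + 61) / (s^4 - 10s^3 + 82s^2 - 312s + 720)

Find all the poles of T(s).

s = 2 + 6j, 2 - 6j, 3 + 3j, 3 - 3j

The poles are the roots of the denominator s^4 - 10s^3 + 82s^2 - 312s + 720 = 0.
No real roots exist; factor into two real quadratics: (s^2 - 4s + 40)(s^2 - 6s + 18) = 0.
Each quadratic gives a conjugate pair via the quadratic formula.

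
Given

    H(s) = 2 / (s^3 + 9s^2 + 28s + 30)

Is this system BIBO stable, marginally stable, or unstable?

stable

The denominator s^3 + 9s^2 + 28s + 30 factors as (s + 3)(s^2 + 6s + 10), giving poles at s = -3, -3 + j, -3 - j.
Since all poles lie strictly in the left half-plane, the system is stable.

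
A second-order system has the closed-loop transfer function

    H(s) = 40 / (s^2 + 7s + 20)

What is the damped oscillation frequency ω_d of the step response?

ω_d ≈ 2.784 rad/s

Comparing s^2 + 7s + 20 to s^2 + 2ζωₙs + ωₙ²: ωₙ = √20 ≈ 4.472 rad/s and ζ = 7/(2·√20) ≈ 0.7826.
ζωₙ = 7/2 = 3.5, so ω_d = ωₙ√(1−ζ²) = √(ωₙ² − (ζωₙ)²) = √(20 − 3.5²) = √7.75 ≈ 2.784 rad/s.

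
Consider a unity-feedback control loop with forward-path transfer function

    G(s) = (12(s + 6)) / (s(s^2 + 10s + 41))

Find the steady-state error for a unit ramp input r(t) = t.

e_ss = 0.5694

G(s) has one pole at the origin.
This is a Type 1 system. Kv = lim_{s→0} s·G(s) = 72/41.
e_ss = 1/Kv = 1/(72/41) = 41/72 ≈ 0.5694.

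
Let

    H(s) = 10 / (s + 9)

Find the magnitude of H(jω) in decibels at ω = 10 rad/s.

Substitute s = j10: numerator = 10, denominator = 9 + j10.
|H(j10)| = |10| / |9 + j10| = 10 / 13.454 ≈ 0.7433.
In decibels: 20·log₁₀(0.7433) ≈ -2.58 dB.

|H(j10)|_dB ≈ -2.58 dB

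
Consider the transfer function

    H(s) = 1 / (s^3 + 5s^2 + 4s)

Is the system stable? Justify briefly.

The denominator s^3 + 5s^2 + 4s factors as s(s + 1)(s + 4), giving poles at s = 0, -1, -4.
Since the simple pole(s) at s = 0 lie on the jω-axis with none in the right half-plane, the system is marginally stable.

marginally stable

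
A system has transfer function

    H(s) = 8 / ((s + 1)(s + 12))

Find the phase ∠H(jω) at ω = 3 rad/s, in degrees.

∠H(j3) ≈ -85.60°

At s = j3: numerator = 8, denominator = 3 + j39.
∠H = ∠num − ∠den = 0° − (85.601°) = -85.60°.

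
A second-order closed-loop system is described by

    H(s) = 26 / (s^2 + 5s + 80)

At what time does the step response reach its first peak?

t_p ≈ 0.3658 s

Comparing s^2 + 5s + 80 to s^2 + 2ζωₙs + ωₙ²: ωₙ = √80 ≈ 8.944 rad/s and ζ = 5/(2·√80) ≈ 0.2795.
ζωₙ = 5/2 = 2.5, so ω_d = ωₙ√(1−ζ²) = √(ωₙ² − (ζωₙ)²) = √(80 − 2.5²) = √73.75 ≈ 8.588 rad/s.
t_p = π/ω_d = π/8.588 ≈ 0.3658 s.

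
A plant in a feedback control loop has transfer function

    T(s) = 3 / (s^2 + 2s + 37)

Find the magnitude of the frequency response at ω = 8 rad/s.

|T(j8)| ≈ 0.09559

Substitute s = j8: numerator = 3, denominator = -27 + j16.
|T(j8)| = |3| / |-27 + j16| = 3 / 31.385 ≈ 0.09559.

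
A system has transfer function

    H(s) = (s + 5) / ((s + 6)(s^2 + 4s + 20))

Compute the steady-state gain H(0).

Set s = 0: H(0) = (5) / (120) = 1/24.

H(0) = 1/24 ≈ 0.04167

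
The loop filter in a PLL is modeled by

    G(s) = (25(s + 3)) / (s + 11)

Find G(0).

At s = 0 each factor (s + a) contributes a and each (s^2 + bs + c) contributes c.
G(0) = 25·(3) / ((11)) = 75/11 = 75/11.

G(0) = 75/11 ≈ 6.818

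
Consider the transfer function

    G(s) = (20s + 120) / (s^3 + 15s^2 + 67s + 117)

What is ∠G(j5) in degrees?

∠G(j5) ≈ -101.1°

At s = j5: numerator = 120 + j100, denominator = -258 + j210.
∠G = ∠num − ∠den = 39.806° − (140.86°) = -101.1°.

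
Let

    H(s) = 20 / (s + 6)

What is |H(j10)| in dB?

|H(j10)|_dB ≈ 4.69 dB

Substitute s = j10: numerator = 20, denominator = 6 + j10.
|H(j10)| = |20| / |6 + j10| = 20 / 11.662 ≈ 1.715.
In decibels: 20·log₁₀(1.715) ≈ 4.69 dB.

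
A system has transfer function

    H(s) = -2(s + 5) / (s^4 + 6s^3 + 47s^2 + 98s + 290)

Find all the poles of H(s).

The poles are the roots of the denominator s^4 + 6s^3 + 47s^2 + 98s + 290 = 0.
No real roots exist; factor into two real quadratics: (s^2 + 4s + 29)(s^2 + 2s + 10) = 0.
Each quadratic gives a conjugate pair via the quadratic formula.

s = -2 + 5j, -2 - 5j, -1 + 3j, -1 - 3j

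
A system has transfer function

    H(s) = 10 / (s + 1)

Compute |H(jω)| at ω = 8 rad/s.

Substitute s = j8: numerator = 10, denominator = 1 + j8.
|H(j8)| = |10| / |1 + j8| = 10 / 8.0623 ≈ 1.240.

|H(j8)| ≈ 1.240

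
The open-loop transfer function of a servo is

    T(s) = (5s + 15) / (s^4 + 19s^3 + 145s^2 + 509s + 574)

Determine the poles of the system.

The poles are the roots of the denominator s^4 + 19s^3 + 145s^2 + 509s + 574 = 0.
Trying s = -7: the polynomial evaluates to 0, so (s + 7) is a factor.
Dividing out leaves s^3 + 12s^2 + 61s + 82 = 0.
This factors further as (s^2 + 10s + 41)(s + 2) = 0.

s = -5 ± 4j, -7, -2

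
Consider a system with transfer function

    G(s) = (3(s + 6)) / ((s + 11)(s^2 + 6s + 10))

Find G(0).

G(0) = 9/55 ≈ 0.1636

At s = 0 each factor (s + a) contributes a and each (s^2 + bs + c) contributes c.
G(0) = 3·(6) / ((11) · (10)) = 18/110 = 9/55.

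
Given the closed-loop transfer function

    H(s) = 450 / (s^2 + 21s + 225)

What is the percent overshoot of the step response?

%OS ≈ 4.60%

Comparing s^2 + 21s + 225 to s^2 + 2ζωₙs + ωₙ²: ωₙ = 15 rad/s and ζ = 21/(2·15) = 0.7.
%OS = 100·exp(−πζ/√(1−ζ²)) = 100·exp(−π·0.7/√(1−0.7²)) ≈ 4.60%.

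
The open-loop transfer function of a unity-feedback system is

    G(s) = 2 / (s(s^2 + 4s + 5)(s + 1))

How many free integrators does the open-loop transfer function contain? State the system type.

Type 1

The denominator has 1 factor of s at the origin (free integrator), so this is a Type 1 system.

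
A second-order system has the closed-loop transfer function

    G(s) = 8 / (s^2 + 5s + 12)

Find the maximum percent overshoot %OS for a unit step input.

Comparing s^2 + 5s + 12 to s^2 + 2ζωₙs + ωₙ²: ωₙ = √12 ≈ 3.464 rad/s and ζ = 5/(2·√12) ≈ 0.7217.
%OS = 100·exp(−πζ/√(1−ζ²)) = 100·exp(−π·0.7217/√(1−0.7217²)) ≈ 3.78%.

%OS ≈ 3.78%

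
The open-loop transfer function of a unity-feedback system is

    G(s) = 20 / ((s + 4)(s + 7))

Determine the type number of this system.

The denominator has no factor of s at the origin — no free integrator — so this is a Type 0 system.

Type 0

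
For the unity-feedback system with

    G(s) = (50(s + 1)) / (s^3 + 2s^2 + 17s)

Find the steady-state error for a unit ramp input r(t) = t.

e_ss = 0.3400

G(s) has one pole at the origin.
This is a Type 1 system. Kv = lim_{s→0} s·G(s) = 50/17.
e_ss = 1/Kv = 1/(50/17) = 17/50 ≈ 0.3400.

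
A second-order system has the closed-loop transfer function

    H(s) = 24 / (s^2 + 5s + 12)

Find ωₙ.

Compare the denominator to the standard form s^2 + 2ζωₙs + ωₙ².
ωₙ² = 12, so ωₙ = √12 ≈ 3.464 rad/s.

ωₙ ≈ 3.464 rad/s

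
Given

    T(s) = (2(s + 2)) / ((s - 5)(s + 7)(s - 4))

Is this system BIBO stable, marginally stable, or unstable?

The poles can be read from the denominator factors: s = 5, -7, 4.
Since the pole(s) at s = 5, 4 lie in the right half-plane, the system is unstable.

unstable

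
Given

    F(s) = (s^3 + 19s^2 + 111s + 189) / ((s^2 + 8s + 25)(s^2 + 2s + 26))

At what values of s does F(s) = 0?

Set the numerator to zero: s^3 + 19s^2 + 111s + 189 = 0.
Factoring: (s + 9)(s + 7)(s + 3) = 0.

s = -9, -7, -3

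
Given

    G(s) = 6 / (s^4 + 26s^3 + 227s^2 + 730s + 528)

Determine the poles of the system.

s = -6, -8, -11, -1

The poles are the roots of the denominator s^4 + 26s^3 + 227s^2 + 730s + 528 = 0.
Trying s = -6: the polynomial evaluates to 0, so (s + 6) is a factor.
Dividing out leaves s^3 + 20s^2 + 107s + 88 = 0.
This factors further as (s + 8)(s + 11)(s + 1) = 0.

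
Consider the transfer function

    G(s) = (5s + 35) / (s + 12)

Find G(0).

Set s = 0: G(0) = (35) / (12) = 35/12.

G(0) = 35/12 ≈ 2.917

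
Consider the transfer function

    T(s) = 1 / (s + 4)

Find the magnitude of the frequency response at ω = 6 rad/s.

|T(j6)| ≈ 0.1387

Substitute s = j6: numerator = 1, denominator = 4 + j6.
|T(j6)| = |1| / |4 + j6| = 1 / 7.2111 ≈ 0.1387.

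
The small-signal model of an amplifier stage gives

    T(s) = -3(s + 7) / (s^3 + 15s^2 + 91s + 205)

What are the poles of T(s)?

s = -5 + 4j, -5 - 4j, -5

The poles are the roots of the denominator s^3 + 15s^2 + 91s + 205 = 0.
Trying s = -5: the polynomial evaluates to 0, so (s + 5) is a factor.
Dividing out leaves s^2 + 10s + 41 = 0.
The quadratic formula then gives s = -5 ± 4j.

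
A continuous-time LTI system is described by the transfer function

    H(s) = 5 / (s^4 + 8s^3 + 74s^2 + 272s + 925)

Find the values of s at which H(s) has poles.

s = -3 + 4j, -3 - 4j, -1 + 6j, -1 - 6j

The poles are the roots of the denominator s^4 + 8s^3 + 74s^2 + 272s + 925 = 0.
No real roots exist; factor into two real quadratics: (s^2 + 6s + 25)(s^2 + 2s + 37) = 0.
Each quadratic gives a conjugate pair via the quadratic formula.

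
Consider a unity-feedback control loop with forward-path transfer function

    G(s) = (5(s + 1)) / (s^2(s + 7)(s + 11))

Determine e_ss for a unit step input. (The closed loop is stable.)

e_ss = 0

G(s) has 2 poles at the origin.
This is a Type 2 system; for a step input the steady-state error is zero.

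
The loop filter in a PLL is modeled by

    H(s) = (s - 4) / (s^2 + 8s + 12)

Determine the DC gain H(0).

H(0) = -1/3 ≈ -0.3333

Set s = 0: H(0) = (-4) / (12) = -1/3.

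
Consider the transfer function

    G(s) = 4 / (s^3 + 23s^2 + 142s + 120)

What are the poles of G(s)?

The poles are the roots of the denominator s^3 + 23s^2 + 142s + 120 = 0.
Trying s = -1: the polynomial evaluates to 0, so (s + 1) is a factor.
Dividing out leaves s^2 + 22s + 120 = 0.
Factoring the quadratic: (s + 10)(s + 12) = 0.

s = -1, -10, -12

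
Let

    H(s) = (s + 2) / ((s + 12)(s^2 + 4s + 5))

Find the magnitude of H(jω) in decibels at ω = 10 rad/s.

Substitute s = j10: numerator = 2 + j10, denominator = -1540 - j470.
|H(j10)| = |2 + j10| / |-1540 - j470| = 10.198 / 1610.1 ≈ 0.006334.
In decibels: 20·log₁₀(0.006334) ≈ -44.0 dB.

|H(j10)|_dB ≈ -44.0 dB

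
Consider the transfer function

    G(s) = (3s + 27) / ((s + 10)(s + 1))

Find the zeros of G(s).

s = -9

Set the numerator to zero: 3s + 27 = 0, i.e. 3·(s + 9) = 0.
So s = -9.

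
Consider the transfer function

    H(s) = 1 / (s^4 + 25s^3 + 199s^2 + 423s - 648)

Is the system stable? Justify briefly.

The denominator s^4 + 25s^3 + 199s^2 + 423s - 648 factors as (s + 9)^2(s + 8)(s - 1), giving poles at s = -9, -8, 1, -9.
Since the pole(s) at s = 1 lie in the right half-plane, the system is unstable.

unstable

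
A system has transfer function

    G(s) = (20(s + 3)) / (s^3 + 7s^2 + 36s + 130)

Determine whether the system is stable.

The denominator s^3 + 7s^2 + 36s + 130 factors as (s^2 + 2s + 26)(s + 5), giving poles at s = -1 + 5j, -1 - 5j, -5.
Since all poles lie strictly in the left half-plane, the system is stable.

stable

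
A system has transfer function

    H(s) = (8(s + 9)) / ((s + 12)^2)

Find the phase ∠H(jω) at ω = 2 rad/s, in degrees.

∠H(j2) ≈ -6.396°

At s = j2: numerator = 72 + j16, denominator = 140 + j48.
∠H = ∠num − ∠den = 12.529° − (18.925°) = -6.396°.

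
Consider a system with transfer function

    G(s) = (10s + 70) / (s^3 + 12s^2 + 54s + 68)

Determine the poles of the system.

The poles are the roots of the denominator s^3 + 12s^2 + 54s + 68 = 0.
Trying s = -2: the polynomial evaluates to 0, so (s + 2) is a factor.
Dividing out leaves s^2 + 10s + 34 = 0.
The quadratic formula then gives s = -5 ± 3j.

s = -2, -5 ± 3j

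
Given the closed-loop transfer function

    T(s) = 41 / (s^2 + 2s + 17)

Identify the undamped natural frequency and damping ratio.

Compare the denominator to the standard form s^2 + 2ζωₙs + ωₙ².
ωₙ² = 17, so ωₙ = √17 ≈ 4.123 rad/s.
2ζωₙ = 2, so ζ = 2/(2·√17) ≈ 0.2425.

ωₙ ≈ 4.123 rad/s, ζ ≈ 0.2425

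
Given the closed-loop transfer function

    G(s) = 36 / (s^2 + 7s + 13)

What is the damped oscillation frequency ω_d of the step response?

ω_d ≈ 0.8660 rad/s

Comparing s^2 + 7s + 13 to s^2 + 2ζωₙs + ωₙ²: ωₙ = √13 ≈ 3.606 rad/s and ζ = 7/(2·√13) ≈ 0.9707.
ζωₙ = 7/2 = 3.5, so ω_d = ωₙ√(1−ζ²) = √(ωₙ² − (ζωₙ)²) = √(13 − 3.5²) = √0.75 ≈ 0.8660 rad/s.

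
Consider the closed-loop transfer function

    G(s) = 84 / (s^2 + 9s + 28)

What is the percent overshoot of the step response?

Comparing s^2 + 9s + 28 to s^2 + 2ζωₙs + ωₙ²: ωₙ = √28 ≈ 5.292 rad/s and ζ = 9/(2·√28) ≈ 0.8504.
%OS = 100·exp(−πζ/√(1−ζ²)) = 100·exp(−π·0.8504/√(1−0.8504²)) ≈ 0.623%.

%OS ≈ 0.623%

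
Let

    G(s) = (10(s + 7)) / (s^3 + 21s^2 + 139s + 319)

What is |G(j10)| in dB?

Substitute s = j10: numerator = 70 + j100, denominator = -1781 + j390.
|G(j10)| = |70 + j100| / |-1781 + j390| = 122.07 / 1823.2 ≈ 0.06695.
In decibels: 20·log₁₀(0.06695) ≈ -23.5 dB.

|G(j10)|_dB ≈ -23.5 dB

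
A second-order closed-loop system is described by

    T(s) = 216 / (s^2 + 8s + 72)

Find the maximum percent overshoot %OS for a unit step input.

%OS ≈ 18.7%

Comparing s^2 + 8s + 72 to s^2 + 2ζωₙs + ωₙ²: ωₙ = √72 ≈ 8.485 rad/s and ζ = 8/(2·√72) ≈ 0.4714.
%OS = 100·exp(−πζ/√(1−ζ²)) = 100·exp(−π·0.4714/√(1−0.4714²)) ≈ 18.7%.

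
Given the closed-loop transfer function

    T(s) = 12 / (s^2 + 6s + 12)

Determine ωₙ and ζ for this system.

ωₙ ≈ 3.464 rad/s, ζ ≈ 0.8660

Compare the denominator to the standard form s^2 + 2ζωₙs + ωₙ².
ωₙ² = 12, so ωₙ = √12 ≈ 3.464 rad/s.
2ζωₙ = 6, so ζ = 6/(2·√12) ≈ 0.8660.
With ζ = 0.8660 the response is underdamped.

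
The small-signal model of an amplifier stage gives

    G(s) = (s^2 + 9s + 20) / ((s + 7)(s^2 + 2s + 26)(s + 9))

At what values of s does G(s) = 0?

s = -5, -4

Set the numerator to zero: s^2 + 9s + 20 = 0.
Factoring: (s + 5)(s + 4) = 0.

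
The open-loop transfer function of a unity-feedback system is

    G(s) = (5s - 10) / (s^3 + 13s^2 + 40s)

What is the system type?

Factor s from the denominator: s^3 + 13s^2 + 40s = s·(s^2 + 13s + 40).
There is 1 pole at the origin, so the system is Type 1.

Type 1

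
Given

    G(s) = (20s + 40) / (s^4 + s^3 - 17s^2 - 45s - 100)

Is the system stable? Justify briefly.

unstable

The denominator s^4 + s^3 - 17s^2 - 45s - 100 factors as (s - 5)(s^2 + 2s + 5)(s + 4), giving poles at s = 5, -1 ± 2j, -4.
Since the pole(s) at s = 5 lie in the right half-plane, the system is unstable.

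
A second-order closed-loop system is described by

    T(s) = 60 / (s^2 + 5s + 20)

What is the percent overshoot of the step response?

Comparing s^2 + 5s + 20 to s^2 + 2ζωₙs + ωₙ²: ωₙ = √20 ≈ 4.472 rad/s and ζ = 5/(2·√20) ≈ 0.5590.
%OS = 100·exp(−πζ/√(1−ζ²)) = 100·exp(−π·0.5590/√(1−0.5590²)) ≈ 12.0%.

%OS ≈ 12.0%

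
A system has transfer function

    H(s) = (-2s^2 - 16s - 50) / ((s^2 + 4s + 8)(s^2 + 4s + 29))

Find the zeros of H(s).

s = -4 + 3j, -4 - 3j

Set the numerator to zero: -2s^2 - 16s - 50 = 0, i.e. -2·(s^2 + 8s + 25) = 0.
Factoring: (s^2 + 8s + 25) = 0.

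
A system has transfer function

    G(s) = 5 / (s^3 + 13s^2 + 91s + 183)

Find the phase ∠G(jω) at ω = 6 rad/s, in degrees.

∠G(j6) ≈ -130.8°

At s = j6: numerator = 5, denominator = -285 + j330.
∠G = ∠num − ∠den = 0° − (130.82°) = -130.8°.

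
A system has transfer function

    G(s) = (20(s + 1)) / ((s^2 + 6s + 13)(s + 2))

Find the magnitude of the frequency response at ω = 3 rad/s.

Substitute s = j3: numerator = 20 + j60, denominator = -46 + j48.
|G(j3)| = |20 + j60| / |-46 + j48| = 63.246 / 66.483 ≈ 0.9513.

|G(j3)| ≈ 0.9513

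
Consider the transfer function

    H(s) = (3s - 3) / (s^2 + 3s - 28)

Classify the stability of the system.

The denominator s^2 + 3s - 28 factors as (s + 7)(s - 4), giving poles at s = -7, 4.
Since the pole(s) at s = 4 lie in the right half-plane, the system is unstable.

unstable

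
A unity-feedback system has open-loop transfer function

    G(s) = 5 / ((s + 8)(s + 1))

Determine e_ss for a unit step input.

G(s) has no poles at the origin.
This is a Type 0 system. Kp = lim_{s→0} G(s) = 5/8.
e_ss = 1/(1 + Kp) = 1/(1 + 5/8) = 8/13 ≈ 0.6154.

e_ss = 0.6154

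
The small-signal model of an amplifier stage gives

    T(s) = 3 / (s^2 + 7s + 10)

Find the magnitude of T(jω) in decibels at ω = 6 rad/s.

Substitute s = j6: numerator = 3, denominator = -26 + j42.
|T(j6)| = |3| / |-26 + j42| = 3 / 49.396 ≈ 0.06073.
In decibels: 20·log₁₀(0.06073) ≈ -24.3 dB.

|T(j6)|_dB ≈ -24.3 dB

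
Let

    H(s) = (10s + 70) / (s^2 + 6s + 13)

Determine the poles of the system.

s = -3 ± 2j

The poles are the roots of the denominator s^2 + 6s + 13 = 0.
Using the quadratic formula: s = (-6 ± √(-16))/2 = -3 ± 2j.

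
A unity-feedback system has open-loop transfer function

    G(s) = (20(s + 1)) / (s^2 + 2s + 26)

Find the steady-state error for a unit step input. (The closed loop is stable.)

e_ss = 0.5652

G(s) has no poles at the origin.
This is a Type 0 system. Kp = lim_{s→0} G(s) = 20/26 = 10/13.
e_ss = 1/(1 + Kp) = 1/(1 + 10/13) = 13/23 ≈ 0.5652.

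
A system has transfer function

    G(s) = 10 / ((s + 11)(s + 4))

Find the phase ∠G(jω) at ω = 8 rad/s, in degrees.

∠G(j8) ≈ -99.46°

At s = j8: numerator = 10, denominator = -20 + j120.
∠G = ∠num − ∠den = 0° − (99.462°) = -99.46°.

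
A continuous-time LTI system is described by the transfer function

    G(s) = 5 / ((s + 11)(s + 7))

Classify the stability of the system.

stable

The poles can be read from the denominator factors: s = -11, -7.
Since all poles lie strictly in the left half-plane, the system is stable.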